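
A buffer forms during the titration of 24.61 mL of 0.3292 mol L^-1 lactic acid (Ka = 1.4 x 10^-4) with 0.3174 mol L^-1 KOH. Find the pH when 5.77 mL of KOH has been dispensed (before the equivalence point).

3.32

Initial n(HC3H5O3) = 0.3292 x 0.02461 = 0.008102 mol.
n(KOH) added = 0.3174 x 0.005770 = 0.001831 mol, converting that many moles of HC3H5O3 to C3H5O3-.
Remaining n(HC3H5O3) = 0.006270 mol; n(C3H5O3-) = 0.001831 mol.
By Henderson-Hasselbalch, pH = pKa + log([A^-]/[HA]) = 3.85 + log(0.001831/0.006270) = 3.85 + (-0.53) = 3.32.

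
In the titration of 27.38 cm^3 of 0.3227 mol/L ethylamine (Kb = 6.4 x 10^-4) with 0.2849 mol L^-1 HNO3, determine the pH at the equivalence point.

n(C2H5NH2) = 0.3227 x 0.02738 = 0.008836 mol; V(HNO3) at equivalence = 0.008836/0.2849 = 0.03101 L.
At equivalence the base is fully converted to C2H5NH3+; total volume = 0.05839 L, so [C2H5NH3+] = 0.008836/0.05839 = 0.1513 M.
Ka(C2H5NH3+) = Kw/Kb = 1.0e-14 / 6.4 x 10^-4 = 1.56e-11.
[H^+] = sqrt(Ka x [C2H5NH3+]) = sqrt(1.56e-11 x 0.1513) = 1.54e-6 M.
pH = -log(1.54e-6) = 5.81.

5.81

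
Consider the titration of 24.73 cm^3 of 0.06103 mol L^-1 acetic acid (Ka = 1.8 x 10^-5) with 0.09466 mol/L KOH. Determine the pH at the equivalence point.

n(CH3COOH) = 0.06103 x 0.02473 = 0.001509 mol; V(KOH) at equivalence = 0.001509/0.09466 = 0.01594 L.
At equivalence all the acid is converted to CH3COO-; total volume = 0.02473 + 0.01594 = 0.04067 L, so [CH3COO-] = 0.001509/0.04067 = 0.03711 M.
Kb = Kw/Ka = 1.0e-14 / 1.8 x 10^-5 = 5.56e-10.
[OH^-] = sqrt(Kb x [CH3COO-]) = sqrt(5.56e-10 x 0.03711) = 4.54e-6 M.
pOH = 5.34, so pH = 14.00 - 5.34 = 8.66.

8.66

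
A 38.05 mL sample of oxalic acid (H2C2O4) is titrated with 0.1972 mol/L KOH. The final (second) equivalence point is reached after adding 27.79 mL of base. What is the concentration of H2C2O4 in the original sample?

n(KOH) = 0.1972 x 0.02779 = 0.005480 mol.
At the final (second) equivalence point, 2 mol OH^- react per mol H2C2O4, so n(H2C2O4) = 0.005480 / 2 = 0.002740 mol.
[H2C2O4] = 0.002740 / 0.03805 L = 0.0720 M.

0.0720 M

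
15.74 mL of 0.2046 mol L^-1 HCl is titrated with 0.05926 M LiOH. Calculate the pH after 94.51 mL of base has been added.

12.33

n(acid) = 0.2046 x 0.01574 = 0.003220 mol; n(LiOH) added = 0.05926 x 0.09451 = 0.005601 mol.
Base is in excess by 0.005601 - 0.003220 = 0.002380 mol in a total volume of 0.1103 L.
[OH^-] = 0.002380/0.1103 = 0.02159 M, so pOH = 1.67 and pH = 14.00 - 1.67 = 12.33.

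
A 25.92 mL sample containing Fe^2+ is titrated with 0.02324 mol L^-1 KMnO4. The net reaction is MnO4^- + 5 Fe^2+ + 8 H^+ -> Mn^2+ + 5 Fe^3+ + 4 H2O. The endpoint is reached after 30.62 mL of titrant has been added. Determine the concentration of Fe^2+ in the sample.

n(KMnO4) = 0.02324 x 0.03062 = 0.0007116 mol.
From the balanced equation, 1 mol KMnO4 reacts with 5 mol Fe^2+, so n(Fe^2+) = 0.0007116 x 5/1 = 0.003558 mol.
[Fe^2+] = 0.003558 / 0.02592 L = 0.137 M.

0.137 M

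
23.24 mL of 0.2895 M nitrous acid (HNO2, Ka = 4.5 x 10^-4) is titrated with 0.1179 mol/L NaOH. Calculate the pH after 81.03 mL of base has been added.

12.43

n(acid) = 0.2895 x 0.02324 = 0.006728 mol; n(NaOH) added = 0.1179 x 0.08103 = 0.009553 mol.
Base is in excess by 0.009553 - 0.006728 = 0.002825 mol in a total volume of 0.1043 L.
[OH^-] = 0.002825/0.1043 = 0.02710 M, so pOH = 1.57 and pH = 14.00 - 1.57 = 12.43.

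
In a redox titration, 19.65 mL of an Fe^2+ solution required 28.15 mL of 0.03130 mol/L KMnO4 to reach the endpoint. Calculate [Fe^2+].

0.224 M

n(KMnO4) = 0.03130 x 0.02815 = 0.0008811 mol.
From the balanced equation, 1 mol KMnO4 reacts with 5 mol Fe^2+, so n(Fe^2+) = 0.0008811 x 5/1 = 0.004405 mol.
[Fe^2+] = 0.004405 / 0.01965 L = 0.224 M.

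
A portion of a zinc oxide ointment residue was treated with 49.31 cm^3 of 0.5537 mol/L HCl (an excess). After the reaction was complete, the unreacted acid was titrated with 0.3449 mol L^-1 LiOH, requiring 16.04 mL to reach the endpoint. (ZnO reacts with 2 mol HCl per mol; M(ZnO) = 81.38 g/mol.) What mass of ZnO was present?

Total n(HCl) added = 0.5537 x 0.04931 = 0.02730 mol.
n(LiOH) used = 0.3449 x 0.01604 = 0.005532 mol, which equals the excess n(HCl).
So n(HCl) consumed by the sample = 0.02730 - 0.005532 = 0.02177 mol.
n(ZnO) = 0.02177 / 2 = 0.01089 mol.
mass = 0.01089 mol x 81.38 g/mol = 0.886 g.

0.886 g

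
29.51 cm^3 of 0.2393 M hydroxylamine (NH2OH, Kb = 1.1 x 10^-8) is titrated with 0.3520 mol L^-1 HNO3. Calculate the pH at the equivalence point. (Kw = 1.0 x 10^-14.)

3.44

n(NH2OH) = 0.2393 x 0.02951 = 0.007062 mol; V(HNO3) at equivalence = 0.007062/0.3520 = 0.02006 L.
At equivalence the base is fully converted to NH3OH+; total volume = 0.04957 L, so [NH3OH+] = 0.007062/0.04957 = 0.1425 M.
Ka(NH3OH+) = Kw/Kb = 1.0e-14 / 1.1 x 10^-8 = 9.09e-7.
[H^+] = sqrt(Ka x [NH3OH+]) = sqrt(9.09e-7 x 0.1425) = 0.000360 M.
pH = -log(0.000360) = 3.44.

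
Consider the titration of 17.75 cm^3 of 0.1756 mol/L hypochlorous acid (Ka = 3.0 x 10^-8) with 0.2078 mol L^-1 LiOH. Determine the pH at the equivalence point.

n(HClO) = 0.1756 x 0.01775 = 0.003117 mol; V(LiOH) at equivalence = 0.003117/0.2078 = 0.01500 L.
At equivalence all the acid is converted to ClO-; total volume = 0.01775 + 0.01500 = 0.03275 L, so [ClO-] = 0.003117/0.03275 = 0.09517 M.
Kb = Kw/Ka = 1.0e-14 / 3.0 x 10^-8 = 3.33e-7.
[OH^-] = sqrt(Kb x [ClO-]) = sqrt(3.33e-7 x 0.09517) = 0.000178 M.
pOH = 3.75, so pH = 14.00 - 3.75 = 10.25.

10.25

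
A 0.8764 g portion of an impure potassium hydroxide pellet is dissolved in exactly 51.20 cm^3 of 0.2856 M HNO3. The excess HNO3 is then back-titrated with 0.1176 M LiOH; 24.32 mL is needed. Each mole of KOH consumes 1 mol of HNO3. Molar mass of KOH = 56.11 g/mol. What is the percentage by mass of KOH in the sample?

75.3%

Total n(HNO3) added = 0.2856 x 0.05120 = 0.01462 mol.
n(LiOH) used = 0.1176 x 0.02432 = 0.002860 mol, which equals the excess n(HNO3).
So n(HNO3) consumed by the sample = 0.01462 - 0.002860 = 0.01176 mol.
n(KOH) = 0.01176 / 1 = 0.01176 mol.
mass KOH = 0.01176 x 56.11 = 0.6600 g, so %KOH = 0.6600/0.8764 x 100 = 75.3%.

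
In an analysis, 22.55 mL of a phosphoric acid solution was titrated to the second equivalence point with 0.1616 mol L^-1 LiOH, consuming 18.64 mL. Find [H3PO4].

n(LiOH) = 0.1616 x 0.01864 = 0.003012 mol.
At the second equivalence point, 2 mol OH^- react per mol H3PO4, so n(H3PO4) = 0.003012 / 2 = 0.001506 mol.
[H3PO4] = 0.001506 / 0.02255 L = 0.0668 M.

0.0668 M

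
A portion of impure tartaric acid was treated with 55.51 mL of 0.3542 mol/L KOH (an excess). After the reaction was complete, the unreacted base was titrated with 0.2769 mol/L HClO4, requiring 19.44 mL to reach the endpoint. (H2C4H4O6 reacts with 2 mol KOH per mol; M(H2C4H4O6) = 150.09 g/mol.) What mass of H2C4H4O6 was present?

1.07 g

Total n(KOH) added = 0.3542 x 0.05551 = 0.01966 mol.
n(HClO4) used = 0.2769 x 0.01944 = 0.005383 mol, which equals the excess n(KOH).
So n(KOH) consumed by the sample = 0.01966 - 0.005383 = 0.01428 mol.
n(H2C4H4O6) = 0.01428 / 2 = 0.007139 mol.
mass = 0.007139 mol x 150.09 g/mol = 1.07 g.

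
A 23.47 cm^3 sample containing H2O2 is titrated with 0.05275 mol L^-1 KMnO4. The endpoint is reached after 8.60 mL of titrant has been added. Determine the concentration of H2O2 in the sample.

0.0483 M

n(KMnO4) = 0.05275 x 0.008600 = 0.0004536 mol.
From the balanced equation, 2 mol KMnO4 reacts with 5 mol H2O2, so n(H2O2) = 0.0004536 x 5/2 = 0.001134 mol.
[H2O2] = 0.001134 / 0.02347 L = 0.0483 M.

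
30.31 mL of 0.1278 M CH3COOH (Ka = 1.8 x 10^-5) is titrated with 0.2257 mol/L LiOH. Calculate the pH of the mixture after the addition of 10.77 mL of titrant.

4.97

Initial n(CH3COOH) = 0.1278 x 0.03031 = 0.003874 mol.
n(LiOH) added = 0.2257 x 0.01077 = 0.002431 mol, converting that many moles of CH3COOH to CH3COO-.
Remaining n(CH3COOH) = 0.001443 mol; n(CH3COO-) = 0.002431 mol.
By Henderson-Hasselbalch, pH = pKa + log([A^-]/[HA]) = 4.74 + log(0.002431/0.001443) = 4.74 + (+0.23) = 4.97.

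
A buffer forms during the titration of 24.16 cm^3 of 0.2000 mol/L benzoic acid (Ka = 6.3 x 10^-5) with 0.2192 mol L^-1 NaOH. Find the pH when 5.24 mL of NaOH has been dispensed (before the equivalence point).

3.69

Initial n(C6H5COOH) = 0.2000 x 0.02416 = 0.004832 mol.
n(NaOH) added = 0.2192 x 0.005240 = 0.001149 mol, converting that many moles of C6H5COOH to C6H5COO-.
Remaining n(C6H5COOH) = 0.003683 mol; n(C6H5COO-) = 0.001149 mol.
By Henderson-Hasselbalch, pH = pKa + log([A^-]/[HA]) = 4.20 + log(0.001149/0.003683) = 4.20 + (-0.51) = 3.69.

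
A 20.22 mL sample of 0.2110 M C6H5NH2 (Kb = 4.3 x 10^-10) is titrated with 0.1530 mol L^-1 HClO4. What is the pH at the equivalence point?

n(C6H5NH2) = 0.2110 x 0.02022 = 0.004266 mol; V(HClO4) at equivalence = 0.004266/0.1530 = 0.02789 L.
At equivalence the base is fully converted to C6H5NH3+; total volume = 0.04811 L, so [C6H5NH3+] = 0.004266/0.04811 = 0.08869 M.
Ka(C6H5NH3+) = Kw/Kb = 1.0e-14 / 4.3 x 10^-10 = 2.33e-5.
[H^+] = sqrt(Ka x [C6H5NH3+]) = sqrt(2.33e-5 x 0.08869) = 0.00144 M.
pH = -log(0.00144) = 2.84.

2.84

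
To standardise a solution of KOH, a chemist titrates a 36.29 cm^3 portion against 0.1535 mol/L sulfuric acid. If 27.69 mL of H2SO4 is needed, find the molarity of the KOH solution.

n(H2SO4) delivered = 0.1535 x 0.02769 = 0.004250 mol.
The reaction is 2 KOH + 1 H2SO4, so n(KOH) = 0.004250 x 2/1 = 0.008501 mol.
[KOH] = 0.008501 mol / 0.03629 L = 0.234 M.

0.234 M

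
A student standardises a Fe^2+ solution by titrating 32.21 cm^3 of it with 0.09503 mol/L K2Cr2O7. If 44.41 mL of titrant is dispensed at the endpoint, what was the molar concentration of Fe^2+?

n(K2Cr2O7) = 0.09503 x 0.04441 = 0.004220 mol.
From the balanced equation, 1 mol K2Cr2O7 reacts with 6 mol Fe^2+, so n(Fe^2+) = 0.004220 x 6/1 = 0.02532 mol.
[Fe^2+] = 0.02532 / 0.03221 L = 0.786 M.

0.786 M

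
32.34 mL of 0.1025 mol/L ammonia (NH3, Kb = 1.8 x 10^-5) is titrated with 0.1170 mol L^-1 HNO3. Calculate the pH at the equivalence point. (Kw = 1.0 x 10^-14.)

n(NH3) = 0.1025 x 0.03234 = 0.003315 mol; V(HNO3) at equivalence = 0.003315/0.1170 = 0.02833 L.
At equivalence the base is fully converted to NH4+; total volume = 0.06067 L, so [NH4+] = 0.003315/0.06067 = 0.05464 M.
Ka(NH4+) = Kw/Kb = 1.0e-14 / 1.8 x 10^-5 = 5.56e-10.
[H^+] = sqrt(Ka x [NH4+]) = sqrt(5.56e-10 x 0.05464) = 5.51e-6 M.
pH = -log(5.51e-6) = 5.26.

5.26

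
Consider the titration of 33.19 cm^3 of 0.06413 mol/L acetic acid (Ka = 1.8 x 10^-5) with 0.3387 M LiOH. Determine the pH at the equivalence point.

8.74

n(CH3COOH) = 0.06413 x 0.03319 = 0.002128 mol; V(LiOH) at equivalence = 0.002128/0.3387 = 0.006284 L.
At equivalence all the acid is converted to CH3COO-; total volume = 0.03319 + 0.006284 = 0.03947 L, so [CH3COO-] = 0.002128/0.03947 = 0.05392 M.
Kb = Kw/Ka = 1.0e-14 / 1.8 x 10^-5 = 5.56e-10.
[OH^-] = sqrt(Kb x [CH3COO-]) = sqrt(5.56e-10 x 0.05392) = 5.47e-6 M.
pOH = 5.26, so pH = 14.00 - 5.26 = 8.74.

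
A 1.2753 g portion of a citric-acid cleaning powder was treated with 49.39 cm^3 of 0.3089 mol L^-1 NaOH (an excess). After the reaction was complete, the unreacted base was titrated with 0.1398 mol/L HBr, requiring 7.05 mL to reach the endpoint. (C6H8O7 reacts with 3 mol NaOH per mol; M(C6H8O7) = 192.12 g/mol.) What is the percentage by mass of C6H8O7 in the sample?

71.7%

Total n(NaOH) added = 0.3089 x 0.04939 = 0.01526 mol.
n(HBr) used = 0.1398 x 0.007050 = 0.0009856 mol, which equals the excess n(NaOH).
So n(NaOH) consumed by the sample = 0.01526 - 0.0009856 = 0.01427 mol.
n(C6H8O7) = 0.01427 / 3 = 0.004757 mol.
mass C6H8O7 = 0.004757 x 192.12 = 0.9139 g, so %C6H8O7 = 0.9139/1.2753 x 100 = 71.7%.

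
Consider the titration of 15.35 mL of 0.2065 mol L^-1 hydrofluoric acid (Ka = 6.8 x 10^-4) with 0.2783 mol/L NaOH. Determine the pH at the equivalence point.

n(HF) = 0.2065 x 0.01535 = 0.003170 mol; V(NaOH) at equivalence = 0.003170/0.2783 = 0.01139 L.
At equivalence all the acid is converted to F-; total volume = 0.01535 + 0.01139 = 0.02674 L, so [F-] = 0.003170/0.02674 = 0.1185 M.
Kb = Kw/Ka = 1.0e-14 / 6.8 x 10^-4 = 1.47e-11.
[OH^-] = sqrt(Kb x [F-]) = sqrt(1.47e-11 x 0.1185) = 1.32e-6 M.
pOH = 5.88, so pH = 14.00 - 5.88 = 8.12.

8.12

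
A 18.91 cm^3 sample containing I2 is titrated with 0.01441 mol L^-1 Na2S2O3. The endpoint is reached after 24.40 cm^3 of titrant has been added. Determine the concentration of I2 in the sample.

0.00930 M

n(Na2S2O3) = 0.01441 x 0.02440 = 0.0003516 mol.
From the balanced equation, 2 mol Na2S2O3 reacts with 1 mol I2, so n(I2) = 0.0003516 x 1/2 = 0.0001758 mol.
[I2] = 0.0001758 / 0.01891 L = 0.00930 M.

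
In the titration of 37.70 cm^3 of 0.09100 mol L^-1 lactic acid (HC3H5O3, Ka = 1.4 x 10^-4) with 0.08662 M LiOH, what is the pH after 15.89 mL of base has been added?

3.68

Initial n(HC3H5O3) = 0.09100 x 0.03770 = 0.003431 mol.
n(LiOH) added = 0.08662 x 0.01589 = 0.001376 mol, converting that many moles of HC3H5O3 to C3H5O3-.
Remaining n(HC3H5O3) = 0.002054 mol; n(C3H5O3-) = 0.001376 mol.
By Henderson-Hasselbalch, pH = pKa + log([A^-]/[HA]) = 3.85 + log(0.001376/0.002054) = 3.85 + (-0.17) = 3.68.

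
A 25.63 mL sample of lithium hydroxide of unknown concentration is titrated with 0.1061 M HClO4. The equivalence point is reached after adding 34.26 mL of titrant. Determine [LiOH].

0.142 M

n(HClO4) delivered = 0.1061 x 0.03426 = 0.003635 mol.
For a 1:1 reaction, n(LiOH) = 0.003635 mol.
[LiOH] = 0.003635 mol / 0.02563 L = 0.142 M.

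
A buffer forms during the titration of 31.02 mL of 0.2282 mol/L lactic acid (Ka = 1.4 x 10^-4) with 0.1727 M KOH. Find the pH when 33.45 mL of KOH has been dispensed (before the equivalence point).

4.50

Initial n(HC3H5O3) = 0.2282 x 0.03102 = 0.007079 mol.
n(KOH) added = 0.1727 x 0.03345 = 0.005777 mol, converting that many moles of HC3H5O3 to C3H5O3-.
Remaining n(HC3H5O3) = 0.001302 mol; n(C3H5O3-) = 0.005777 mol.
By Henderson-Hasselbalch, pH = pKa + log([A^-]/[HA]) = 3.85 + log(0.005777/0.001302) = 3.85 + (+0.65) = 4.50.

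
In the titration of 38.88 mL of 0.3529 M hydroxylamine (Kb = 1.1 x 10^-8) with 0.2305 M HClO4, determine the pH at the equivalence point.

3.45

n(NH2OH) = 0.3529 x 0.03888 = 0.01372 mol; V(HClO4) at equivalence = 0.01372/0.2305 = 0.05953 L.
At equivalence the base is fully converted to NH3OH+; total volume = 0.09841 L, so [NH3OH+] = 0.01372/0.09841 = 0.1394 M.
Ka(NH3OH+) = Kw/Kb = 1.0e-14 / 1.1 x 10^-8 = 9.09e-7.
[H^+] = sqrt(Ka x [NH3OH+]) = sqrt(9.09e-7 x 0.1394) = 0.000356 M.
pH = -log(0.000356) = 3.45.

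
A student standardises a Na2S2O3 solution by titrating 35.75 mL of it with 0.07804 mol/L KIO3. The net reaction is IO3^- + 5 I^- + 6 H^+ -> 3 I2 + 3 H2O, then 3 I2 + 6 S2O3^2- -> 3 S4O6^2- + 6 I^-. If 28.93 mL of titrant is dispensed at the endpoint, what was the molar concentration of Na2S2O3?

0.379 M

n(KIO3) = 0.07804 x 0.02893 = 0.002258 mol.
From the balanced equation, 1 mol KIO3 reacts with 6 mol Na2S2O3, so n(Na2S2O3) = 0.002258 x 6/1 = 0.01355 mol.
[Na2S2O3] = 0.01355 / 0.03575 L = 0.379 M.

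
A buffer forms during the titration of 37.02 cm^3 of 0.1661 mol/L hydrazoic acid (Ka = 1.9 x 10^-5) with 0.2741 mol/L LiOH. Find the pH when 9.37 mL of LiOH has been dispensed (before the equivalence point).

4.58

Initial n(HN3) = 0.1661 x 0.03702 = 0.006149 mol.
n(LiOH) added = 0.2741 x 0.009370 = 0.002568 mol, converting that many moles of HN3 to N3-.
Remaining n(HN3) = 0.003581 mol; n(N3-) = 0.002568 mol.
By Henderson-Hasselbalch, pH = pKa + log([A^-]/[HA]) = 4.72 + log(0.002568/0.003581) = 4.72 + (-0.14) = 4.58.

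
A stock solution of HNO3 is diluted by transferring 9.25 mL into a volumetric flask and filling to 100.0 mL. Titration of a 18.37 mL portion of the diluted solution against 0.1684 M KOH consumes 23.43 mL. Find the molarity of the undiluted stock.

2.32 M

n(KOH) = 0.1684 x 0.02343 = 0.003946 mol.
n(HNO3) in the aliquot = 0.003946 mol.
[diluted HNO3] = 0.003946 / 0.01837 = 0.2148 M.
Dilution factor = 100.0/9.250 = 10.81, so [stock] = 0.2148 x 10.81 = 2.32 M.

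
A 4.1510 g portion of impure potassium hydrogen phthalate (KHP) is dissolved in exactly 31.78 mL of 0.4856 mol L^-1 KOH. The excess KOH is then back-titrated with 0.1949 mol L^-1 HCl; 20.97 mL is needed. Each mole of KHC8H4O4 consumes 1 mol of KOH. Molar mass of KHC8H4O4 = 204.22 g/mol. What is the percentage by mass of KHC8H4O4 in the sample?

55.8%

Total n(KOH) added = 0.4856 x 0.03178 = 0.01543 mol.
n(HCl) used = 0.1949 x 0.02097 = 0.004087 mol, which equals the excess n(KOH).
So n(KOH) consumed by the sample = 0.01543 - 0.004087 = 0.01135 mol.
n(KHC8H4O4) = 0.01135 / 1 = 0.01135 mol.
mass KHC8H4O4 = 0.01135 x 204.22 = 2.317 g, so %KHC8H4O4 = 2.317/4.1510 x 100 = 55.8%.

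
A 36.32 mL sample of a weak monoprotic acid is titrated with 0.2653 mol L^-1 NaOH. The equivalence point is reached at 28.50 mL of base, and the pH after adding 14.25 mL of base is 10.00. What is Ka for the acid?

1.0 x 10^-10

14.25 mL is half of the equivalence volume, so this is the half-equivalence point where [HA] = [A^-].
At half-equivalence pH = pKa, so pKa = 10.00.
Ka = 10^(-10.00) = 1.0 x 10^-10.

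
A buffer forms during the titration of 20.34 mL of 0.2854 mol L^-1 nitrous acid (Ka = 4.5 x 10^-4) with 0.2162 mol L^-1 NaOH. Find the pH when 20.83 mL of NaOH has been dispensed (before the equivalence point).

3.89

Initial n(HNO2) = 0.2854 x 0.02034 = 0.005805 mol.
n(NaOH) added = 0.2162 x 0.02083 = 0.004503 mol, converting that many moles of HNO2 to NO2-.
Remaining n(HNO2) = 0.001302 mol; n(NO2-) = 0.004503 mol.
By Henderson-Hasselbalch, pH = pKa + log([A^-]/[HA]) = 3.35 + log(0.004503/0.001302) = 3.35 + (+0.54) = 3.89.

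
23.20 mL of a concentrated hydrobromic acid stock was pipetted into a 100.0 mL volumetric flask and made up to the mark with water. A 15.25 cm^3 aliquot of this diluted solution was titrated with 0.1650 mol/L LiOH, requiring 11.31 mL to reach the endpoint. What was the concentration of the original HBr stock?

n(LiOH) = 0.1650 x 0.01131 = 0.001866 mol.
n(HBr) in the aliquot = 0.001866 mol.
[diluted HBr] = 0.001866 / 0.01525 = 0.1224 M.
Dilution factor = 100.0/23.20 = 4.310, so [stock] = 0.1224 x 4.310 = 0.527 M.

0.527 M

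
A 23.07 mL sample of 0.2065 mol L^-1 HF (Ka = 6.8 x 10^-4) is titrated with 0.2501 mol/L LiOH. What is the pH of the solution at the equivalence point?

8.11

n(HF) = 0.2065 x 0.02307 = 0.004764 mol; V(LiOH) at equivalence = 0.004764/0.2501 = 0.01905 L.
At equivalence all the acid is converted to F-; total volume = 0.02307 + 0.01905 = 0.04212 L, so [F-] = 0.004764/0.04212 = 0.1131 M.
Kb = Kw/Ka = 1.0e-14 / 6.8 x 10^-4 = 1.47e-11.
[OH^-] = sqrt(Kb x [F-]) = sqrt(1.47e-11 x 0.1131) = 1.29e-6 M.
pOH = 5.89, so pH = 14.00 - 5.89 = 8.11.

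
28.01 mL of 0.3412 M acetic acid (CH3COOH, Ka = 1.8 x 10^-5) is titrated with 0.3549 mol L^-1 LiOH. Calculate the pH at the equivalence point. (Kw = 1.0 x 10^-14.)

8.99

n(CH3COOH) = 0.3412 x 0.02801 = 0.009557 mol; V(LiOH) at equivalence = 0.009557/0.3549 = 0.02693 L.
At equivalence all the acid is converted to CH3COO-; total volume = 0.02801 + 0.02693 = 0.05494 L, so [CH3COO-] = 0.009557/0.05494 = 0.1740 M.
Kb = Kw/Ka = 1.0e-14 / 1.8 x 10^-5 = 5.56e-10.
[OH^-] = sqrt(Kb x [CH3COO-]) = sqrt(5.56e-10 x 0.1740) = 9.83e-6 M.
pOH = 5.01, so pH = 14.00 - 5.01 = 8.99.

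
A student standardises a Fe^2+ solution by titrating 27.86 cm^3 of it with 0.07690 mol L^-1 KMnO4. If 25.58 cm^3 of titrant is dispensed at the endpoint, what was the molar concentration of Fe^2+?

0.353 M

n(KMnO4) = 0.07690 x 0.02558 = 0.001967 mol.
From the balanced equation, 1 mol KMnO4 reacts with 5 mol Fe^2+, so n(Fe^2+) = 0.001967 x 5/1 = 0.009836 mol.
[Fe^2+] = 0.009836 / 0.02786 L = 0.353 M.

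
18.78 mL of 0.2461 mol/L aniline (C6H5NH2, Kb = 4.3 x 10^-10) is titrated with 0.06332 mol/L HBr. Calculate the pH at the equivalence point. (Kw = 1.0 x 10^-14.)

2.97

n(C6H5NH2) = 0.2461 x 0.01878 = 0.004622 mol; V(HBr) at equivalence = 0.004622/0.06332 = 0.07299 L.
At equivalence the base is fully converted to C6H5NH3+; total volume = 0.09177 L, so [C6H5NH3+] = 0.004622/0.09177 = 0.05036 M.
Ka(C6H5NH3+) = Kw/Kb = 1.0e-14 / 4.3 x 10^-10 = 2.33e-5.
[H^+] = sqrt(Ka x [C6H5NH3+]) = sqrt(2.33e-5 x 0.05036) = 0.00108 M.
pH = -log(0.00108) = 2.97.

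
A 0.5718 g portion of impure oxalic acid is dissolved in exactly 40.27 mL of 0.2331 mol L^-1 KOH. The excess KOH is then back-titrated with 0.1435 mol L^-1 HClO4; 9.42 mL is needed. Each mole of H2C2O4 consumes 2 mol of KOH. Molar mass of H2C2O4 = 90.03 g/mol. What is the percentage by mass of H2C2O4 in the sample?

63.3%

Total n(KOH) added = 0.2331 x 0.04027 = 0.009387 mol.
n(HClO4) used = 0.1435 x 0.009420 = 0.001352 mol, which equals the excess n(KOH).
So n(KOH) consumed by the sample = 0.009387 - 0.001352 = 0.008035 mol.
n(H2C2O4) = 0.008035 / 2 = 0.004018 mol.
mass H2C2O4 = 0.004018 x 90.03 = 0.3617 g, so %H2C2O4 = 0.3617/0.5718 x 100 = 63.3%.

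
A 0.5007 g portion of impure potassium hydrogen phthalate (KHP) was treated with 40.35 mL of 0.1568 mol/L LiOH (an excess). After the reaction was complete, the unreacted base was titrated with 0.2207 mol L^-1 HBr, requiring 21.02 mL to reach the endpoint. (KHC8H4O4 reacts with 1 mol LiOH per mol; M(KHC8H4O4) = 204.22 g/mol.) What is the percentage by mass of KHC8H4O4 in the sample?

68.8%

Total n(LiOH) added = 0.1568 x 0.04035 = 0.006327 mol.
n(HBr) used = 0.2207 x 0.02102 = 0.004639 mol, which equals the excess n(LiOH).
So n(LiOH) consumed by the sample = 0.006327 - 0.004639 = 0.001688 mol.
n(KHC8H4O4) = 0.001688 / 1 = 0.001688 mol.
mass KHC8H4O4 = 0.001688 x 204.22 = 0.3447 g, so %KHC8H4O4 = 0.3447/0.5007 x 100 = 68.8%.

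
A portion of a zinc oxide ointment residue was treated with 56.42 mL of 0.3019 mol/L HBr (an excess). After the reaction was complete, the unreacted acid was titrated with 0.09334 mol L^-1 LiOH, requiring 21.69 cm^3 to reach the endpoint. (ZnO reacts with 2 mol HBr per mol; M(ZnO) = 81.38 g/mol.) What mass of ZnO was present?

0.611 g

Total n(HBr) added = 0.3019 x 0.05642 = 0.01703 mol.
n(LiOH) used = 0.09334 x 0.02169 = 0.002025 mol, which equals the excess n(HBr).
So n(HBr) consumed by the sample = 0.01703 - 0.002025 = 0.01501 mol.
n(ZnO) = 0.01501 / 2 = 0.007504 mol.
mass = 0.007504 mol x 81.38 g/mol = 0.611 g.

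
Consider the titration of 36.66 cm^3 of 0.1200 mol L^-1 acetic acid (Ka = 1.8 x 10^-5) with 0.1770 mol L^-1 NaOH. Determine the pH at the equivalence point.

8.80

n(CH3COOH) = 0.1200 x 0.03666 = 0.004399 mol; V(NaOH) at equivalence = 0.004399/0.1770 = 0.02485 L.
At equivalence all the acid is converted to CH3COO-; total volume = 0.03666 + 0.02485 = 0.06151 L, so [CH3COO-] = 0.004399/0.06151 = 0.07152 M.
Kb = Kw/Ka = 1.0e-14 / 1.8 x 10^-5 = 5.56e-10.
[OH^-] = sqrt(Kb x [CH3COO-]) = sqrt(5.56e-10 x 0.07152) = 6.30e-6 M.
pOH = 5.20, so pH = 14.00 - 5.20 = 8.80.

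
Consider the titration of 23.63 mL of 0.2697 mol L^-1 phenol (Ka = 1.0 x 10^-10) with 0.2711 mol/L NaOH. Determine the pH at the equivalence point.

11.57

n(C6H5OH) = 0.2697 x 0.02363 = 0.006373 mol; V(NaOH) at equivalence = 0.006373/0.2711 = 0.02351 L.
At equivalence all the acid is converted to C6H5O-; total volume = 0.02363 + 0.02351 = 0.04714 L, so [C6H5O-] = 0.006373/0.04714 = 0.1352 M.
Kb = Kw/Ka = 1.0e-14 / 1.0 x 10^-10 = 0.000100.
[OH^-] = sqrt(Kb x [C6H5O-]) = sqrt(0.000100 x 0.1352) = 0.00368 M.
pOH = 2.43, so pH = 14.00 - 2.43 = 11.57.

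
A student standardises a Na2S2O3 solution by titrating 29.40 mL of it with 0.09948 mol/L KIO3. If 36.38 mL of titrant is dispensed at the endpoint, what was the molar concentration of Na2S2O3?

n(KIO3) = 0.09948 x 0.03638 = 0.003619 mol.
From the balanced equation, 1 mol KIO3 reacts with 6 mol Na2S2O3, so n(Na2S2O3) = 0.003619 x 6/1 = 0.02171 mol.
[Na2S2O3] = 0.02171 / 0.02940 L = 0.739 M.

0.739 M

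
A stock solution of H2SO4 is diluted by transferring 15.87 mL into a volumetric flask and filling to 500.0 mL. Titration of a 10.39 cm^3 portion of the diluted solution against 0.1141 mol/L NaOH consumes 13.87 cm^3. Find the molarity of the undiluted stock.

n(NaOH) = 0.1141 x 0.01387 = 0.001583 mol.
n(H2SO4) in the aliquot = 0.001583 x 1/2 = 0.0007913 mol.
[diluted H2SO4] = 0.0007913 / 0.01039 = 0.07616 M.
Dilution factor = 500.0/15.87 = 31.51, so [stock] = 0.07616 x 31.51 = 2.40 M.

2.40 M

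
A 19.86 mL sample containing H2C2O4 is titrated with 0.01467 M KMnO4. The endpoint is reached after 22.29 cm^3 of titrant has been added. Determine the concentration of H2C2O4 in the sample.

0.0412 M

n(KMnO4) = 0.01467 x 0.02229 = 0.0003270 mol.
From the balanced equation, 2 mol KMnO4 reacts with 5 mol H2C2O4, so n(H2C2O4) = 0.0003270 x 5/2 = 0.0008175 mol.
[H2C2O4] = 0.0008175 / 0.01986 L = 0.0412 M.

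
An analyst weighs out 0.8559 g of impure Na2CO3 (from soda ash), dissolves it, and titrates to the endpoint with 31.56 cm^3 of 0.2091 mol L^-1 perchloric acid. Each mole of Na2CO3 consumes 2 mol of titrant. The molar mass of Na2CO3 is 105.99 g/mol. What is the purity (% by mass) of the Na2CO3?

40.9%

n(HClO4) = 0.2091 x 0.03156 = 0.006599 mol.
n(Na2CO3) = 0.006599 / 2 = 0.003300 mol.
mass of Na2CO3 = 0.003300 x 105.99 = 0.3497 g.
% purity = 0.3497 / 0.8559 x 100 = 40.9%.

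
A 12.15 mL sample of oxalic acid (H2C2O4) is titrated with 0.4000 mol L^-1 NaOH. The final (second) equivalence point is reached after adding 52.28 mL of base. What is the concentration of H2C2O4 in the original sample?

0.861 M

n(NaOH) = 0.4000 x 0.05228 = 0.02091 mol.
At the final (second) equivalence point, 2 mol OH^- react per mol H2C2O4, so n(H2C2O4) = 0.02091 / 2 = 0.01046 mol.
[H2C2O4] = 0.01046 / 0.01215 L = 0.861 M.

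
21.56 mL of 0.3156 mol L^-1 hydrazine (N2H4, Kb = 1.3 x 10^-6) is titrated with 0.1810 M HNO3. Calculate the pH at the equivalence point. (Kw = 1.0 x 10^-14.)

4.53

n(N2H4) = 0.3156 x 0.02156 = 0.006804 mol; V(HNO3) at equivalence = 0.006804/0.1810 = 0.03759 L.
At equivalence the base is fully converted to N2H5+; total volume = 0.05915 L, so [N2H5+] = 0.006804/0.05915 = 0.1150 M.
Ka(N2H5+) = Kw/Kb = 1.0e-14 / 1.3 x 10^-6 = 7.69e-9.
[H^+] = sqrt(Ka x [N2H5+]) = sqrt(7.69e-9 x 0.1150) = 2.97e-5 M.
pH = -log(2.97e-5) = 4.53.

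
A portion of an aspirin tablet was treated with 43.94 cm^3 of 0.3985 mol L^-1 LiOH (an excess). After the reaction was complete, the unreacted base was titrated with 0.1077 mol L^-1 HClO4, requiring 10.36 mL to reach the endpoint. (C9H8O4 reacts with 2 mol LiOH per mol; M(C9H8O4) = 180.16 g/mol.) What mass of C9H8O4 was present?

1.48 g

Total n(LiOH) added = 0.3985 x 0.04394 = 0.01751 mol.
n(HClO4) used = 0.1077 x 0.01036 = 0.001116 mol, which equals the excess n(LiOH).
So n(LiOH) consumed by the sample = 0.01751 - 0.001116 = 0.01639 mol.
n(C9H8O4) = 0.01639 / 2 = 0.008197 mol.
mass = 0.008197 mol x 180.16 g/mol = 1.48 g.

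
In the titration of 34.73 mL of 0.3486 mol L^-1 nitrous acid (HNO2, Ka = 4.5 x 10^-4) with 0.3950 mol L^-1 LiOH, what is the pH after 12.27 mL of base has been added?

Initial n(HNO2) = 0.3486 x 0.03473 = 0.01211 mol.
n(LiOH) added = 0.3950 x 0.01227 = 0.004847 mol, converting that many moles of HNO2 to NO2-.
Remaining n(HNO2) = 0.007260 mol; n(NO2-) = 0.004847 mol.
By Henderson-Hasselbalch, pH = pKa + log([A^-]/[HA]) = 3.35 + log(0.004847/0.007260) = 3.35 + (-0.18) = 3.17.

3.17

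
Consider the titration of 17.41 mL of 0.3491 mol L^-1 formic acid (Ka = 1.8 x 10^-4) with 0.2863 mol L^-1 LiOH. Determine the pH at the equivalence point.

n(HCOOH) = 0.3491 x 0.01741 = 0.006078 mol; V(LiOH) at equivalence = 0.006078/0.2863 = 0.02123 L.
At equivalence all the acid is converted to HCOO-; total volume = 0.01741 + 0.02123 = 0.03864 L, so [HCOO-] = 0.006078/0.03864 = 0.1573 M.
Kb = Kw/Ka = 1.0e-14 / 1.8 x 10^-4 = 5.56e-11.
[OH^-] = sqrt(Kb x [HCOO-]) = sqrt(5.56e-11 x 0.1573) = 2.96e-6 M.
pOH = 5.53, so pH = 14.00 - 5.53 = 8.47.

8.47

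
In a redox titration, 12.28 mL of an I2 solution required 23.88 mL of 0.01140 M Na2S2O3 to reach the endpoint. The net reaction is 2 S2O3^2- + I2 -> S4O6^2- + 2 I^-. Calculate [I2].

n(Na2S2O3) = 0.01140 x 0.02388 = 0.0002722 mol.
From the balanced equation, 2 mol Na2S2O3 reacts with 1 mol I2, so n(I2) = 0.0002722 x 1/2 = 0.0001361 mol.
[I2] = 0.0001361 / 0.01228 L = 0.0111 M.

0.0111 M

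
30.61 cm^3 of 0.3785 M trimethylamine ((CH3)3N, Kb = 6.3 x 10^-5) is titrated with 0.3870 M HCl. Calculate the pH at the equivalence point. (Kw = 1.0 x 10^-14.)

n((CH3)3N) = 0.3785 x 0.03061 = 0.01159 mol; V(HCl) at equivalence = 0.01159/0.3870 = 0.02994 L.
At equivalence the base is fully converted to (CH3)3NH+; total volume = 0.06055 L, so [(CH3)3NH+] = 0.01159/0.06055 = 0.1914 M.
Ka((CH3)3NH+) = Kw/Kb = 1.0e-14 / 6.3 x 10^-5 = 1.59e-10.
[H^+] = sqrt(Ka x [(CH3)3NH+]) = sqrt(1.59e-10 x 0.1914) = 5.51e-6 M.
pH = -log(5.51e-6) = 5.26.

5.26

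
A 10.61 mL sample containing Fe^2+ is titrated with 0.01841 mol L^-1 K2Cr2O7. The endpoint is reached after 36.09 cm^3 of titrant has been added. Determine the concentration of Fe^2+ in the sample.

n(K2Cr2O7) = 0.01841 x 0.03609 = 0.0006644 mol.
From the balanced equation, 1 mol K2Cr2O7 reacts with 6 mol Fe^2+, so n(Fe^2+) = 0.0006644 x 6/1 = 0.003987 mol.
[Fe^2+] = 0.003987 / 0.01061 L = 0.376 M.

0.376 M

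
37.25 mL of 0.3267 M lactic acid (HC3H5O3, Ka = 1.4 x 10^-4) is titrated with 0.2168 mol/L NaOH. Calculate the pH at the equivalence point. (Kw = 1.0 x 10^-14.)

n(HC3H5O3) = 0.3267 x 0.03725 = 0.01217 mol; V(NaOH) at equivalence = 0.01217/0.2168 = 0.05613 L.
At equivalence all the acid is converted to C3H5O3-; total volume = 0.03725 + 0.05613 = 0.09338 L, so [C3H5O3-] = 0.01217/0.09338 = 0.1303 M.
Kb = Kw/Ka = 1.0e-14 / 1.4 x 10^-4 = 7.14e-11.
[OH^-] = sqrt(Kb x [C3H5O3-]) = sqrt(7.14e-11 x 0.1303) = 3.05e-6 M.
pOH = 5.52, so pH = 14.00 - 5.52 = 8.48.

8.48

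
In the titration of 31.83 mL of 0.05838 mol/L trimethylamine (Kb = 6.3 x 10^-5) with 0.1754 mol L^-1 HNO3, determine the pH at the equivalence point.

5.58

n((CH3)3N) = 0.05838 x 0.03183 = 0.001858 mol; V(HNO3) at equivalence = 0.001858/0.1754 = 0.01059 L.
At equivalence the base is fully converted to (CH3)3NH+; total volume = 0.04242 L, so [(CH3)3NH+] = 0.001858/0.04242 = 0.04380 M.
Ka((CH3)3NH+) = Kw/Kb = 1.0e-14 / 6.3 x 10^-5 = 1.59e-10.
[H^+] = sqrt(Ka x [(CH3)3NH+]) = sqrt(1.59e-10 x 0.04380) = 2.64e-6 M.
pH = -log(2.64e-6) = 5.58.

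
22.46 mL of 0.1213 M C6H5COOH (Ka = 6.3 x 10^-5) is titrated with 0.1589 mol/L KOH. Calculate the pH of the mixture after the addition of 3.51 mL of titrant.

3.61

Initial n(C6H5COOH) = 0.1213 x 0.02246 = 0.002724 mol.
n(KOH) added = 0.1589 x 0.003510 = 0.0005577 mol, converting that many moles of C6H5COOH to C6H5COO-.
Remaining n(C6H5COOH) = 0.002167 mol; n(C6H5COO-) = 0.0005577 mol.
By Henderson-Hasselbalch, pH = pKa + log([A^-]/[HA]) = 4.20 + log(0.0005577/0.002167) = 4.20 + (-0.59) = 3.61.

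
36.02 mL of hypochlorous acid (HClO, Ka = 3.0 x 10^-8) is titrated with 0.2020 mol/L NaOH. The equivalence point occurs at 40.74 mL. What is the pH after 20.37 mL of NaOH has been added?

20.37 mL is exactly half the equivalence volume (40.74/2), i.e. the half-equivalence point.
There, n(HA) = n(A^-), so pH = pKa = -log(3.0 x 10^-8) = 7.52.

7.52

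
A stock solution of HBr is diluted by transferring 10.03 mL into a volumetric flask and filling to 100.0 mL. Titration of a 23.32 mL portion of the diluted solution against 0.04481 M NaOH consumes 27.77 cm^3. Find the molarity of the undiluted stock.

n(NaOH) = 0.04481 x 0.02777 = 0.001244 mol.
n(HBr) in the aliquot = 0.001244 mol.
[diluted HBr] = 0.001244 / 0.02332 = 0.05336 M.
Dilution factor = 100.0/10.03 = 9.970, so [stock] = 0.05336 x 9.970 = 0.532 M.

0.532 M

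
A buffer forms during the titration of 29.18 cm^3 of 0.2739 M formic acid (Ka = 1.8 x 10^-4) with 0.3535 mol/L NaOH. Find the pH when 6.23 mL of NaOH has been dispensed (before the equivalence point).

Initial n(HCOOH) = 0.2739 x 0.02918 = 0.007992 mol.
n(NaOH) added = 0.3535 x 0.006230 = 0.002202 mol, converting that many moles of HCOOH to HCOO-.
Remaining n(HCOOH) = 0.005790 mol; n(HCOO-) = 0.002202 mol.
By Henderson-Hasselbalch, pH = pKa + log([A^-]/[HA]) = 3.74 + log(0.002202/0.005790) = 3.74 + (-0.42) = 3.32.

3.32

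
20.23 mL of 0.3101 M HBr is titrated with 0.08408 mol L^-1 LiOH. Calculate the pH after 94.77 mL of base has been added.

12.17

n(acid) = 0.3101 x 0.02023 = 0.006273 mol; n(LiOH) added = 0.08408 x 0.09477 = 0.007968 mol.
Base is in excess by 0.007968 - 0.006273 = 0.001695 mol in a total volume of 0.1150 L.
[OH^-] = 0.001695/0.1150 = 0.01474 M, so pOH = 1.83 and pH = 14.00 - 1.83 = 12.17.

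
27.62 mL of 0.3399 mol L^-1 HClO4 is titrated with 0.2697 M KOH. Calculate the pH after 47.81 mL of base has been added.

n(acid) = 0.3399 x 0.02762 = 0.009388 mol; n(KOH) added = 0.2697 x 0.04781 = 0.01289 mol.
Base is in excess by 0.01289 - 0.009388 = 0.003506 mol in a total volume of 0.07543 L.
[OH^-] = 0.003506/0.07543 = 0.04648 M, so pOH = 1.33 and pH = 14.00 - 1.33 = 12.67.

12.67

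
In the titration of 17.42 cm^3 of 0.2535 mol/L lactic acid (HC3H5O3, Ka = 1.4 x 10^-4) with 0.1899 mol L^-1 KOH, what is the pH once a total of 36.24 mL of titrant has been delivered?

12.66

n(acid) = 0.2535 x 0.01742 = 0.004416 mol; n(KOH) added = 0.1899 x 0.03624 = 0.006882 mol.
Base is in excess by 0.006882 - 0.004416 = 0.002466 mol in a total volume of 0.05366 L.
[OH^-] = 0.002466/0.05366 = 0.04596 M, so pOH = 1.34 and pH = 14.00 - 1.34 = 12.66.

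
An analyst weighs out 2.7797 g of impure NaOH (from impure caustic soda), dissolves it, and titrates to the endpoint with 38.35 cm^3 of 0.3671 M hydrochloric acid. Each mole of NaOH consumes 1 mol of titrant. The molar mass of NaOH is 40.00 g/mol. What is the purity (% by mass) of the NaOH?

20.3%

n(HCl) = 0.3671 x 0.03835 = 0.01408 mol.
n(NaOH) = 0.01408 / 1 = 0.01408 mol.
mass of NaOH = 0.01408 x 40.00 = 0.5631 g.
% purity = 0.5631 / 2.7797 x 100 = 20.3%.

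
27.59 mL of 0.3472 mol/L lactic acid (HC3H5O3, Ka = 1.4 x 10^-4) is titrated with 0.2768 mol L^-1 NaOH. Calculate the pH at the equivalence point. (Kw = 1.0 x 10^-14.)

8.52

n(HC3H5O3) = 0.3472 x 0.02759 = 0.009579 mol; V(NaOH) at equivalence = 0.009579/0.2768 = 0.03461 L.
At equivalence all the acid is converted to C3H5O3-; total volume = 0.02759 + 0.03461 = 0.06220 L, so [C3H5O3-] = 0.009579/0.06220 = 0.1540 M.
Kb = Kw/Ka = 1.0e-14 / 1.4 x 10^-4 = 7.14e-11.
[OH^-] = sqrt(Kb x [C3H5O3-]) = sqrt(7.14e-11 x 0.1540) = 3.32e-6 M.
pOH = 5.48, so pH = 14.00 - 5.48 = 8.52.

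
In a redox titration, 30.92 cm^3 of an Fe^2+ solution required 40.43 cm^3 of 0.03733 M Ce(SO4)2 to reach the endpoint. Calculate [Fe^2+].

n(Ce(SO4)2) = 0.03733 x 0.04043 = 0.001509 mol.
From the balanced equation, 1 mol Ce(SO4)2 reacts with 1 mol Fe^2+, so n(Fe^2+) = 0.001509 x 1/1 = 0.001509 mol.
[Fe^2+] = 0.001509 / 0.03092 L = 0.0488 M.

0.0488 M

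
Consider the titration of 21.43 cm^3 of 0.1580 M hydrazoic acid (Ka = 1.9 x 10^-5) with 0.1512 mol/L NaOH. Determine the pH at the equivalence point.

n(HN3) = 0.1580 x 0.02143 = 0.003386 mol; V(NaOH) at equivalence = 0.003386/0.1512 = 0.02239 L.
At equivalence all the acid is converted to N3-; total volume = 0.02143 + 0.02239 = 0.04382 L, so [N3-] = 0.003386/0.04382 = 0.07726 M.
Kb = Kw/Ka = 1.0e-14 / 1.9 x 10^-5 = 5.26e-10.
[OH^-] = sqrt(Kb x [N3-]) = sqrt(5.26e-10 x 0.07726) = 6.38e-6 M.
pOH = 5.20, so pH = 14.00 - 5.20 = 8.80.

8.80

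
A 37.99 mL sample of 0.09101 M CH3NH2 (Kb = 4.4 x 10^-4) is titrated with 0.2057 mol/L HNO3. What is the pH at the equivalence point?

n(CH3NH2) = 0.09101 x 0.03799 = 0.003457 mol; V(HNO3) at equivalence = 0.003457/0.2057 = 0.01681 L.
At equivalence the base is fully converted to CH3NH3+; total volume = 0.05480 L, so [CH3NH3+] = 0.003457/0.05480 = 0.06309 M.
Ka(CH3NH3+) = Kw/Kb = 1.0e-14 / 4.4 x 10^-4 = 2.27e-11.
[H^+] = sqrt(Ka x [CH3NH3+]) = sqrt(2.27e-11 x 0.06309) = 1.20e-6 M.
pH = -log(1.20e-6) = 5.92.

5.92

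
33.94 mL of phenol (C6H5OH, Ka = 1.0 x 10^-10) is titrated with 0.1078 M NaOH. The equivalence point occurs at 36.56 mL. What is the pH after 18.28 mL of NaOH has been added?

10.00

18.28 mL is exactly half the equivalence volume (36.56/2), i.e. the half-equivalence point.
There, n(HA) = n(A^-), so pH = pKa = -log(1.0 x 10^-10) = 10.00.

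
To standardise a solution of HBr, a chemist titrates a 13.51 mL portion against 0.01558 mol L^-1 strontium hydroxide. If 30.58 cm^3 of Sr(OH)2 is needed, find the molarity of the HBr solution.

n(Sr(OH)2) delivered = 0.01558 x 0.03058 = 0.0004764 mol.
The reaction is 2 HBr + 1 Sr(OH)2, so n(HBr) = 0.0004764 x 2/1 = 0.0009529 mol.
[HBr] = 0.0009529 mol / 0.01351 L = 0.0705 M.

0.0705 M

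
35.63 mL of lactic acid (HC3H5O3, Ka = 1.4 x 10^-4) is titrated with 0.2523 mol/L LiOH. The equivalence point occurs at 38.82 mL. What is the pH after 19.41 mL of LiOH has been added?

19.41 mL is exactly half the equivalence volume (38.82/2), i.e. the half-equivalence point.
There, n(HA) = n(A^-), so pH = pKa = -log(1.4 x 10^-4) = 3.85.

3.85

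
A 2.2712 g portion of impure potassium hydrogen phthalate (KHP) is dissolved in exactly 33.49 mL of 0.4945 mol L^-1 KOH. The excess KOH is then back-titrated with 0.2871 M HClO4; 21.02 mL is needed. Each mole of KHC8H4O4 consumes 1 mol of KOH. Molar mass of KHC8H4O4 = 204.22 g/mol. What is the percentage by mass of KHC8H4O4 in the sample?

Total n(KOH) added = 0.4945 x 0.03349 = 0.01656 mol.
n(HClO4) used = 0.2871 x 0.02102 = 0.006035 mol, which equals the excess n(KOH).
So n(KOH) consumed by the sample = 0.01656 - 0.006035 = 0.01053 mol.
n(KHC8H4O4) = 0.01053 / 1 = 0.01053 mol.
mass KHC8H4O4 = 0.01053 x 204.22 = 2.150 g, so %KHC8H4O4 = 2.150/2.2712 x 100 = 94.6%.

94.6%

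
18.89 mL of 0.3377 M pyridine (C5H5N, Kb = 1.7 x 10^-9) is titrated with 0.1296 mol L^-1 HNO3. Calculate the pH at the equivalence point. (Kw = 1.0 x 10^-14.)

n(C5H5N) = 0.3377 x 0.01889 = 0.006379 mol; V(HNO3) at equivalence = 0.006379/0.1296 = 0.04922 L.
At equivalence the base is fully converted to C5H5NH+; total volume = 0.06811 L, so [C5H5NH+] = 0.006379/0.06811 = 0.09366 M.
Ka(C5H5NH+) = Kw/Kb = 1.0e-14 / 1.7 x 10^-9 = 5.88e-6.
[H^+] = sqrt(Ka x [C5H5NH+]) = sqrt(5.88e-6 x 0.09366) = 0.000742 M.
pH = -log(0.000742) = 3.13.

3.13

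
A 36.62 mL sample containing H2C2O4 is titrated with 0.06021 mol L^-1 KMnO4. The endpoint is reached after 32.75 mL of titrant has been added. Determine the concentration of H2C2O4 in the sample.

n(KMnO4) = 0.06021 x 0.03275 = 0.001972 mol.
From the balanced equation, 2 mol KMnO4 reacts with 5 mol H2C2O4, so n(H2C2O4) = 0.001972 x 5/2 = 0.004930 mol.
[H2C2O4] = 0.004930 / 0.03662 L = 0.135 M.

0.135 M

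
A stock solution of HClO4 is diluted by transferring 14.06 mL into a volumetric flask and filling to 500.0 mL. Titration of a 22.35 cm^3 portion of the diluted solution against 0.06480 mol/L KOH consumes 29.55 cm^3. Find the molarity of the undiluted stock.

3.05 M

n(KOH) = 0.06480 x 0.02955 = 0.001915 mol.
n(HClO4) in the aliquot = 0.001915 mol.
[diluted HClO4] = 0.001915 / 0.02235 = 0.08568 M.
Dilution factor = 500.0/14.06 = 35.56, so [stock] = 0.08568 x 35.56 = 3.05 M.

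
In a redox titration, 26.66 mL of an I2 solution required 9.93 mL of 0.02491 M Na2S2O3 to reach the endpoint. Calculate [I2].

n(Na2S2O3) = 0.02491 x 0.009930 = 0.0002474 mol.
From the balanced equation, 2 mol Na2S2O3 reacts with 1 mol I2, so n(I2) = 0.0002474 x 1/2 = 0.0001237 mol.
[I2] = 0.0001237 / 0.02666 L = 0.00464 M.

0.00464 M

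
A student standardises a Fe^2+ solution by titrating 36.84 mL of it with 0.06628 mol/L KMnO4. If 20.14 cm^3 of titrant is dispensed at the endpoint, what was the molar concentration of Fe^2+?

0.181 M

n(KMnO4) = 0.06628 x 0.02014 = 0.001335 mol.
From the balanced equation, 1 mol KMnO4 reacts with 5 mol Fe^2+, so n(Fe^2+) = 0.001335 x 5/1 = 0.006674 mol.
[Fe^2+] = 0.006674 / 0.03684 L = 0.181 M.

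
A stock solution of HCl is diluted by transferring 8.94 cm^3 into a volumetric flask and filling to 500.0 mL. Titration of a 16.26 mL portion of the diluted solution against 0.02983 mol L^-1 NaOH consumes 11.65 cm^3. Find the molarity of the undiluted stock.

1.20 M

n(NaOH) = 0.02983 x 0.01165 = 0.0003475 mol.
n(HCl) in the aliquot = 0.0003475 mol.
[diluted HCl] = 0.0003475 / 0.01626 = 0.02137 M.
Dilution factor = 500.0/8.940 = 55.93, so [stock] = 0.02137 x 55.93 = 1.20 M.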